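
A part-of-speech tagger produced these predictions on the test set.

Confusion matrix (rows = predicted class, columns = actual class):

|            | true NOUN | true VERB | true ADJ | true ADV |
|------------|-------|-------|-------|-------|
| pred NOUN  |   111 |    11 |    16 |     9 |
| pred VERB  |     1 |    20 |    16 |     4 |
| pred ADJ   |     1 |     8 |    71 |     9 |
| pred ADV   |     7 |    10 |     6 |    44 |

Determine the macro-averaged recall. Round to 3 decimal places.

Per-class recall (TP/(TP+FN)):
  NOUN: TP=111, FN=1+1+7=9 → 111/120 = 0.9250
  VERB: TP=20, FN=11+8+10=29 → 20/49 = 0.4082
  ADJ: TP=71, FN=16+16+6=38 → 71/109 = 0.6514
  ADV: TP=44, FN=9+4+9=22 → 44/66 = 0.6667
Macro-recall = mean = (0.9250 + 0.4082 + 0.6514 + 0.6667) / 4 = 0.663

0.663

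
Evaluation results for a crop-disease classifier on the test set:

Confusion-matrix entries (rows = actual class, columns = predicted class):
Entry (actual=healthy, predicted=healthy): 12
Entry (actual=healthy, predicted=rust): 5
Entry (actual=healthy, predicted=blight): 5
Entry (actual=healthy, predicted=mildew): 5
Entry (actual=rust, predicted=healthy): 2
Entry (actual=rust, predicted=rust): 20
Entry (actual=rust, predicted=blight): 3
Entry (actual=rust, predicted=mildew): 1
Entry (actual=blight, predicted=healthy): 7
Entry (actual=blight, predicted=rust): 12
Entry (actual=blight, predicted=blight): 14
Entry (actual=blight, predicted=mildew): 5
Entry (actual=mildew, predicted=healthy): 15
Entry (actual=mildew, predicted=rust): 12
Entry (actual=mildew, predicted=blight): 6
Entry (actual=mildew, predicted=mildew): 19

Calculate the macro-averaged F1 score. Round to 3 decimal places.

Per-class F1 score (2·TP/(2·TP+FP+FN)):
  healthy: TP=12, FP=2+7+15=24, FN=5+5+5=15 → 24/63 = 0.3810
  rust: TP=20, FP=5+12+12=29, FN=2+3+1=6 → 40/75 = 0.5333
  blight: TP=14, FP=5+3+6=14, FN=7+12+5=24 → 28/66 = 0.4242
  mildew: TP=19, FP=5+1+5=11, FN=15+12+6=33 → 38/82 = 0.4634
Macro-F1 score = mean = (0.3810 + 0.5333 + 0.4242 + 0.4634) / 4 = 0.450

0.450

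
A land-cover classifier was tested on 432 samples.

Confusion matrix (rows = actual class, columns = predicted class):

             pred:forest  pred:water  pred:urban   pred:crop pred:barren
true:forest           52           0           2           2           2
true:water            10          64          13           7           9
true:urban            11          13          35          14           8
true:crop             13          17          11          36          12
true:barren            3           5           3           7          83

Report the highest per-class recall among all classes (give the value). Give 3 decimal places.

0.897

Per-class recall (TP/(TP+FN)):
  forest: TP=52, FN=0+2+2+2=6 → 52/58 = 0.8966
  water: TP=64, FN=10+13+7+9=39 → 64/103 = 0.6214
  urban: TP=35, FN=11+13+14+8=46 → 35/81 = 0.4321
  crop: TP=36, FN=13+17+11+12=53 → 36/89 = 0.4045
  barren: TP=83, FN=3+5+3+7=18 → 83/101 = 0.8218
Highest is class 'forest' with recall = 0.897.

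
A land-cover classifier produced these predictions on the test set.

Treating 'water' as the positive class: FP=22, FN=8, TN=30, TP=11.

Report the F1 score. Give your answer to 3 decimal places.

0.423

Precision = TP/(TP+FP) = 11/33 = 0.3333
Recall = TP/(TP+FN) = 11/19 = 0.5789
F1 = 2·TP/(2·TP+FP+FN) = 22/52 = 0.423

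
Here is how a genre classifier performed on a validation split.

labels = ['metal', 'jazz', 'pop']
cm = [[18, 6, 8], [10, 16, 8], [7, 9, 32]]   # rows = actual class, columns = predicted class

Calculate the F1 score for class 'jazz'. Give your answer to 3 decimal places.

0.492

Treat 'jazz' as positive and all other classes as negative.
F1 score = 2·TP/(2·TP+FP+FN).
jazz: TP=16, FP=6+9=15, FN=10+8=18 → 32/65 = 0.4923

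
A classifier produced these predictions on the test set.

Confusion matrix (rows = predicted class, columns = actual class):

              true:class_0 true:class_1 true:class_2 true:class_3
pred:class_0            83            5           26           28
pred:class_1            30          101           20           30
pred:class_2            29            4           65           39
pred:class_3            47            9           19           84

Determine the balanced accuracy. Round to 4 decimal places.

Balanced accuracy = mean of per-class recall.
  class_0: recall = 83/189 = 0.43915
  class_1: recall = 101/119 = 0.84874
  class_2: recall = 65/130 = 0.50000
  class_3: recall = 84/181 = 0.46409
Mean = (0.43915 + 0.84874 + 0.50000 + 0.46409) / 4 = 0.5630

0.5630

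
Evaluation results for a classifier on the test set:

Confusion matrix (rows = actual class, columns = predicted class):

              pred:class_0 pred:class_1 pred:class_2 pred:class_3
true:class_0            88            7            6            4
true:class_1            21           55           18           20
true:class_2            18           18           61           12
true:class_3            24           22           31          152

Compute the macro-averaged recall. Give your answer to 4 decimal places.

0.6360

Per-class recall (TP/(TP+FN)):
  class_0: TP=88, FN=7+6+4=17 → 88/105 = 0.83810
  class_1: TP=55, FN=21+18+20=59 → 55/114 = 0.48246
  class_2: TP=61, FN=18+18+12=48 → 61/109 = 0.55963
  class_3: TP=152, FN=24+22+31=77 → 152/229 = 0.66376
Macro-recall = mean = (0.83810 + 0.48246 + 0.55963 + 0.66376) / 4 = 0.6360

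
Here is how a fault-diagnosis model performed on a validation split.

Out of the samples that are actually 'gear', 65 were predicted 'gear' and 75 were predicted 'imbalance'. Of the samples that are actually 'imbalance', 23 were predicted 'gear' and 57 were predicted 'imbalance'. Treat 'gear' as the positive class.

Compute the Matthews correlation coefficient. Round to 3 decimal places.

MCC = (TP·TN − FP·FN) / √((TP+FP)(TP+FN)(TN+FP)(TN+FN))
Numerator = 65·57 − 23·75 = 1980
Denominator = √(88·140·80·132) = √130099200 = 11406.1036
MCC = 1980 / 11406.1036 = 0.174

0.174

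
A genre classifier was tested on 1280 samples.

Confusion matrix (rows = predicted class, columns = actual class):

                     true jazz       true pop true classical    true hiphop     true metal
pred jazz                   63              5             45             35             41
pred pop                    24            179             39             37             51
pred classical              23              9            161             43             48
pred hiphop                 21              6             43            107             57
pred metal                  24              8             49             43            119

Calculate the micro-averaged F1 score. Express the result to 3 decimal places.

0.491

Micro-averaging pools counts across classes: ΣTP=629, ΣFP=651, ΣFN=651.
Micro-F1 score = 2·TP/(2·TP+FP+FN) on pooled counts = 0.491 (equals overall accuracy in single-label multiclass).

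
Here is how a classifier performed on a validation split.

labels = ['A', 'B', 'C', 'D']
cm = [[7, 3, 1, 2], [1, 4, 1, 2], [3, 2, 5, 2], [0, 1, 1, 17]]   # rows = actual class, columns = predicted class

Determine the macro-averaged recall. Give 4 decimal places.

0.5875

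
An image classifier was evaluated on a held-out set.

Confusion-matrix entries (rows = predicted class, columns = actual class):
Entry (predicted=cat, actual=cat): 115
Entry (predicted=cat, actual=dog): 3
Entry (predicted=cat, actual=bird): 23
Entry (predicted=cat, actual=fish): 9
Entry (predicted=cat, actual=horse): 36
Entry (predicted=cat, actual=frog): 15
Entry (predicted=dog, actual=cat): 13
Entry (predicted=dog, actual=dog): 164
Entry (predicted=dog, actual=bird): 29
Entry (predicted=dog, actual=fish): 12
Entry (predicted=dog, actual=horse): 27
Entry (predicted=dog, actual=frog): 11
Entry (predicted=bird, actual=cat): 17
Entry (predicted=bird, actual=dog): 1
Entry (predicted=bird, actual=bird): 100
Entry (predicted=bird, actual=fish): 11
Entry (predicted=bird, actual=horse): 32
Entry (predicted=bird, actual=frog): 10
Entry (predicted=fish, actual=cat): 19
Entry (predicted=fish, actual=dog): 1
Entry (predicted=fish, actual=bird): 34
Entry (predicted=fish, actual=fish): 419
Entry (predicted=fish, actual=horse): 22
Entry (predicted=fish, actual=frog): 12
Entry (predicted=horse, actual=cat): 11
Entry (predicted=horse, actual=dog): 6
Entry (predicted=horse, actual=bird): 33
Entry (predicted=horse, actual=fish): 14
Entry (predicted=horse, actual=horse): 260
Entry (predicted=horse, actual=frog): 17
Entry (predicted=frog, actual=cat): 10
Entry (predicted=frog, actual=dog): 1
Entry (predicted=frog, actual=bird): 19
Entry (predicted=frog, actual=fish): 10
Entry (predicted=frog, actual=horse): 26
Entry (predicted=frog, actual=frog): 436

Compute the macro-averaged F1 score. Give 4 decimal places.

Per-class F1 score (2·TP/(2·TP+FP+FN)):
  cat: TP=115, FP=3+23+9+36+15=86, FN=13+17+19+11+10=70 → 230/386 = 0.59585
  dog: TP=164, FP=13+29+12+27+11=92, FN=3+1+1+6+1=12 → 328/432 = 0.75926
  bird: TP=100, FP=17+1+11+32+10=71, FN=23+29+34+33+19=138 → 200/409 = 0.48900
  fish: TP=419, FP=19+1+34+22+12=88, FN=9+12+11+14+10=56 → 838/982 = 0.85336
  horse: TP=260, FP=11+6+33+14+17=81, FN=36+27+32+22+26=143 → 520/744 = 0.69892
  frog: TP=436, FP=10+1+19+10+26=66, FN=15+11+10+12+17=65 → 872/1003 = 0.86939
Macro-F1 score = mean = (0.59585 + 0.75926 + 0.48900 + 0.85336 + 0.69892 + 0.86939) / 6 = 0.7110

0.7110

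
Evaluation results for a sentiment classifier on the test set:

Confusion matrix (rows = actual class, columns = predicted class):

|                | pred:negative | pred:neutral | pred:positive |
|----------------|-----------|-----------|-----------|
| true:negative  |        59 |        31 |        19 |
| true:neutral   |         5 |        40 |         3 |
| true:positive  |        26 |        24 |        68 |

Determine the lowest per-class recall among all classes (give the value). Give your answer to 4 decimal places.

Per-class recall (TP/(TP+FN)):
  negative: TP=59, FN=31+19=50 → 59/109 = 0.54128
  neutral: TP=40, FN=5+3=8 → 40/48 = 0.83333
  positive: TP=68, FN=26+24=50 → 68/118 = 0.57627
Lowest is class 'negative' with recall = 0.5413.

0.5413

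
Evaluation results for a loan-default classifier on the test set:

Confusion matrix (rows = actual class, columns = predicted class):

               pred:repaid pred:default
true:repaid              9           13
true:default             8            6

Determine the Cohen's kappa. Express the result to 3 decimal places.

-0.152

Observed agreement pₒ = trace/N = 15/36 = 0.4167
Expected agreement pₑ = Σ (rowᵢ·colᵢ)/N² = (22·17 + 14·19)/36² = 0.4938
κ = (pₒ − pₑ)/(1 − pₑ) = (0.4167 − 0.4938)/(1 − 0.4938) = -0.152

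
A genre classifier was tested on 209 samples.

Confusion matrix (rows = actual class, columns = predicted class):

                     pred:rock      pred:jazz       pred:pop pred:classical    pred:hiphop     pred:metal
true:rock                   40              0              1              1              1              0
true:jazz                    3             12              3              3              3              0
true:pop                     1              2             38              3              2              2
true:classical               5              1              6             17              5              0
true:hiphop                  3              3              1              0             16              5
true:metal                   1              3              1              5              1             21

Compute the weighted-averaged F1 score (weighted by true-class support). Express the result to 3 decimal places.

0.682

Per-class F1 score (2·TP/(2·TP+FP+FN)):
  rock: TP=40, FP=3+1+5+3+1=13, FN=0+1+1+1+0=3 → 80/96 = 0.8333
  jazz: TP=12, FP=0+2+1+3+3=9, FN=3+3+3+3+0=12 → 24/45 = 0.5333
  pop: TP=38, FP=1+3+6+1+1=12, FN=1+2+3+2+2=10 → 76/98 = 0.7755
  classical: TP=17, FP=1+3+3+0+5=12, FN=5+1+6+5+0=17 → 34/63 = 0.5397
  hiphop: TP=16, FP=1+3+2+5+1=12, FN=3+3+1+0+5=12 → 32/56 = 0.5714
  metal: TP=21, FP=0+0+2+0+5=7, FN=1+3+1+5+1=11 → 42/60 = 0.7000
Weighted-F1 score = Σ (supportᵢ/N)·F1 scoreᵢ with N=209: (43/209)·0.8333 + (24/209)·0.5333 + (48/209)·0.7755 + (34/209)·0.5397 + (28/209)·0.5714 + (32/209)·0.7000 = 0.682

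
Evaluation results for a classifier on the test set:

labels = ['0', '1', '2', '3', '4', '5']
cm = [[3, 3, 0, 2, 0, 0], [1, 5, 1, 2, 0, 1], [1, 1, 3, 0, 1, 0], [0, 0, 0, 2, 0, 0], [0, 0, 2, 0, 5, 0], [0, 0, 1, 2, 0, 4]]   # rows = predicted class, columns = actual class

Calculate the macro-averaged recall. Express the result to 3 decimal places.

0.578

Per-class recall (TP/(TP+FN)):
  0: TP=3, FN=1+1+0+0+0=2 → 3/5 = 0.6000
  1: TP=5, FN=3+1+0+0+0=4 → 5/9 = 0.5556
  2: TP=3, FN=0+1+0+2+1=4 → 3/7 = 0.4286
  3: TP=2, FN=2+2+0+0+2=6 → 2/8 = 0.2500
  4: TP=5, FN=0+0+1+0+0=1 → 5/6 = 0.8333
  5: TP=4, FN=0+1+0+0+0=1 → 4/5 = 0.8000
Macro-recall = mean = (0.6000 + 0.5556 + 0.4286 + 0.2500 + 0.8333 + 0.8000) / 6 = 0.578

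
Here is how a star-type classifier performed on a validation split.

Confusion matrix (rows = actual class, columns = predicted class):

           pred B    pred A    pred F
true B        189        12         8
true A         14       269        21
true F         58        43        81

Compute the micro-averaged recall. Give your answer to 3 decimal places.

0.776

Micro-averaging pools counts across classes: ΣTP=539, ΣFP=156, ΣFN=156.
Micro-recall = TP/(TP+FN) on pooled counts = 0.776 (equals overall accuracy in single-label multiclass).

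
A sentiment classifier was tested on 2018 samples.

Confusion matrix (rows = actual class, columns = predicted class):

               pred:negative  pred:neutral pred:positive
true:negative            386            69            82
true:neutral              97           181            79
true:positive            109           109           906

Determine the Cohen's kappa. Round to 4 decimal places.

Observed agreement pₒ = trace/N = 1473/2018 = 0.72993
Expected agreement pₑ = Σ (rowᵢ·colᵢ)/N² = (537·592 + 357·359 + 1124·1067)/2018² = 0.40404
κ = (pₒ − pₑ)/(1 − pₑ) = (0.72993 − 0.40404)/(1 − 0.40404) = 0.5468

0.5468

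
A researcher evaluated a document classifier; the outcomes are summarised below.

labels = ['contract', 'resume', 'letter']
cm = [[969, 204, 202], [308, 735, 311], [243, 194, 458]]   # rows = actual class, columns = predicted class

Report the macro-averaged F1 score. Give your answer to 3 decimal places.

Per-class F1 score (2·TP/(2·TP+FP+FN)):
  contract: TP=969, FP=308+243=551, FN=204+202=406 → 1938/2895 = 0.6694
  resume: TP=735, FP=204+194=398, FN=308+311=619 → 1470/2487 = 0.5911
  letter: TP=458, FP=202+311=513, FN=243+194=437 → 916/1866 = 0.4909
Macro-F1 score = mean = (0.6694 + 0.5911 + 0.4909) / 3 = 0.584

0.584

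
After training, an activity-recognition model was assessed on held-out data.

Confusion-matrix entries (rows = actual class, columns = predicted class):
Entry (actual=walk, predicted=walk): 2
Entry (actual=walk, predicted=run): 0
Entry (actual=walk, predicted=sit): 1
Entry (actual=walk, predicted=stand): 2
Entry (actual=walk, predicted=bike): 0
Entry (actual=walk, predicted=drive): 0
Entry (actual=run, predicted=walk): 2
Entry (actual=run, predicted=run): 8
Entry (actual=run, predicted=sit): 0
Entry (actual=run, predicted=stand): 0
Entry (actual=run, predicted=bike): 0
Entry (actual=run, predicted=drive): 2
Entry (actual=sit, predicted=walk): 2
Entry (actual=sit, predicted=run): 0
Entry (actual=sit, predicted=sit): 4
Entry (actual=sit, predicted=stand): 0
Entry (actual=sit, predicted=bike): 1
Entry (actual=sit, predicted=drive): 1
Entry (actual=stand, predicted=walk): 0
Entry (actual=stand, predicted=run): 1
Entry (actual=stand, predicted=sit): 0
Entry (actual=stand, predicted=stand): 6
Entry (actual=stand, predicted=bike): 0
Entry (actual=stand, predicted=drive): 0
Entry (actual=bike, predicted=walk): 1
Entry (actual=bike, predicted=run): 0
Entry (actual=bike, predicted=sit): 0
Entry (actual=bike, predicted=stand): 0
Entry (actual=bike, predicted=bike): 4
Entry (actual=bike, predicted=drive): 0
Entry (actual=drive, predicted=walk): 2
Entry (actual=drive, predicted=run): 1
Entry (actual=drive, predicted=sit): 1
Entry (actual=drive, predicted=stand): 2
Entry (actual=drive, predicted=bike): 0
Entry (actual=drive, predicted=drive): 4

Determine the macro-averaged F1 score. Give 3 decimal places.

Per-class F1 score (2·TP/(2·TP+FP+FN)):
  walk: TP=2, FP=2+2+0+1+2=7, FN=0+1+2+0+0=3 → 4/14 = 0.2857
  run: TP=8, FP=0+0+1+0+1=2, FN=2+0+0+0+2=4 → 16/22 = 0.7273
  sit: TP=4, FP=1+0+0+0+1=2, FN=2+0+0+1+1=4 → 8/14 = 0.5714
  stand: TP=6, FP=2+0+0+0+2=4, FN=0+1+0+0+0=1 → 12/17 = 0.7059
  bike: TP=4, FP=0+0+1+0+0=1, FN=1+0+0+0+0=1 → 8/10 = 0.8000
  drive: TP=4, FP=0+2+1+0+0=3, FN=2+1+1+2+0=6 → 8/17 = 0.4706
Macro-F1 score = mean = (0.2857 + 0.7273 + 0.5714 + 0.7059 + 0.8000 + 0.4706) / 6 = 0.593

0.593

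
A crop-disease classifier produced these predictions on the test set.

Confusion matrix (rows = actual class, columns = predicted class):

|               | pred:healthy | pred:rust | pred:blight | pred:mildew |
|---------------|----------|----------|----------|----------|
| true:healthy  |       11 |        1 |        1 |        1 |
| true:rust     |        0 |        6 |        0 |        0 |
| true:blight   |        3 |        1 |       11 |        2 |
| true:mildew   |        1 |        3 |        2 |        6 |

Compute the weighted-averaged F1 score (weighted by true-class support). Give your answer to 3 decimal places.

Per-class F1 score (2·TP/(2·TP+FP+FN)):
  healthy: TP=11, FP=0+3+1=4, FN=1+1+1=3 → 22/29 = 0.7586
  rust: TP=6, FP=1+1+3=5, FN=0+0+0=0 → 12/17 = 0.7059
  blight: TP=11, FP=1+0+2=3, FN=3+1+2=6 → 22/31 = 0.7097
  mildew: TP=6, FP=1+0+2=3, FN=1+3+2=6 → 12/21 = 0.5714
Weighted-F1 score = Σ (supportᵢ/N)·F1 scoreᵢ with N=49: (14/49)·0.7586 + (6/49)·0.7059 + (17/49)·0.7097 + (12/49)·0.5714 = 0.689

0.689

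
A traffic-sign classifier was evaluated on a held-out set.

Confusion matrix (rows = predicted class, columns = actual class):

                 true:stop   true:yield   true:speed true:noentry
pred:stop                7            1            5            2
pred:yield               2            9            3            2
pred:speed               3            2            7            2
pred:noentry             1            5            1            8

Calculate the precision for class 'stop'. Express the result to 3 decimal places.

0.467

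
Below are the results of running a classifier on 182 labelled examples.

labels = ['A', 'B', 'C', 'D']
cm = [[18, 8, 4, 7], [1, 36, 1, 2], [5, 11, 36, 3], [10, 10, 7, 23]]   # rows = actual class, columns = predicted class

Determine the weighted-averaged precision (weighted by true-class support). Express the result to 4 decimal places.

Per-class precision (TP/(TP+FP)):
  A: TP=18, FP=1+5+10=16 → 18/34 = 0.52941
  B: TP=36, FP=8+11+10=29 → 36/65 = 0.55385
  C: TP=36, FP=4+1+7=12 → 36/48 = 0.75000
  D: TP=23, FP=7+2+3=12 → 23/35 = 0.65714
Weighted-precision = Σ (supportᵢ/N)·precisionᵢ with N=182: (37/182)·0.52941 + (40/182)·0.55385 + (55/182)·0.75000 + (50/182)·0.65714 = 0.6365

0.6365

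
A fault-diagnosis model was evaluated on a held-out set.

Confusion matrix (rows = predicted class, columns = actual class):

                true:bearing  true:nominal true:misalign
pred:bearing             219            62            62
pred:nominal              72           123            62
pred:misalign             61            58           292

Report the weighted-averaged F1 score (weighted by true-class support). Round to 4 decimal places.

0.6282

Per-class F1 score (2·TP/(2·TP+FP+FN)):
  bearing: TP=219, FP=62+62=124, FN=72+61=133 → 438/695 = 0.63022
  nominal: TP=123, FP=72+62=134, FN=62+58=120 → 246/500 = 0.49200
  misalign: TP=292, FP=61+58=119, FN=62+62=124 → 584/827 = 0.70617
Weighted-F1 score = Σ (supportᵢ/N)·F1 scoreᵢ with N=1011: (352/1011)·0.63022 + (243/1011)·0.49200 + (416/1011)·0.70617 = 0.6282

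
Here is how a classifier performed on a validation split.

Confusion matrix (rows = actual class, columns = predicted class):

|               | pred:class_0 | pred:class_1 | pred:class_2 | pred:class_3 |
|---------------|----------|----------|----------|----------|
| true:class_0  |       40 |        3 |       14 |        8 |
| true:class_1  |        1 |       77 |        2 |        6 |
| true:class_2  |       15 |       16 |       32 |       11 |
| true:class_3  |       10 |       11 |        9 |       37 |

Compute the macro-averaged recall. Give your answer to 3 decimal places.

0.624

Per-class recall (TP/(TP+FN)):
  class_0: TP=40, FN=3+14+8=25 → 40/65 = 0.6154
  class_1: TP=77, FN=1+2+6=9 → 77/86 = 0.8953
  class_2: TP=32, FN=15+16+11=42 → 32/74 = 0.4324
  class_3: TP=37, FN=10+11+9=30 → 37/67 = 0.5522
Macro-recall = mean = (0.6154 + 0.8953 + 0.4324 + 0.5522) / 4 = 0.624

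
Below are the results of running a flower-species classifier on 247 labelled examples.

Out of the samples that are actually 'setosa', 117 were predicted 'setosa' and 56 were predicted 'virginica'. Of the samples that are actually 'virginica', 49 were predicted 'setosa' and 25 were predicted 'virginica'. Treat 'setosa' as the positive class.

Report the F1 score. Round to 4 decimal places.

0.6903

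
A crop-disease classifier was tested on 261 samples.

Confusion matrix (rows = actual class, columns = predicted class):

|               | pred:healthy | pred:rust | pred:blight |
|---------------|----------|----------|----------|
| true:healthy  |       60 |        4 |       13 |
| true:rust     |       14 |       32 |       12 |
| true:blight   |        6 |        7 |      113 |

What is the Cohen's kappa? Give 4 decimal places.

0.6527

Observed agreement pₒ = trace/N = 205/261 = 0.78544
Expected agreement pₑ = Σ (rowᵢ·colᵢ)/N² = (77·80 + 58·43 + 126·138)/261² = 0.38229
κ = (pₒ − pₑ)/(1 − pₑ) = (0.78544 − 0.38229)/(1 − 0.38229) = 0.6527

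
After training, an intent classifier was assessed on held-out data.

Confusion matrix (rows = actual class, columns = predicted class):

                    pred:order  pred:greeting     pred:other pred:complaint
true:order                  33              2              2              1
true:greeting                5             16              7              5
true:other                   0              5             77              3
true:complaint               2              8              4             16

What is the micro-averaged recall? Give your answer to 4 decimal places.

0.7634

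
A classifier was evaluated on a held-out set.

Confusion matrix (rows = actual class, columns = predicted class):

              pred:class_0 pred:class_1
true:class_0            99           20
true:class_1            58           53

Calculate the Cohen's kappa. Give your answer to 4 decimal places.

Observed agreement pₒ = trace/N = 152/230 = 0.66087
Expected agreement pₑ = Σ (rowᵢ·colᵢ)/N² = (119·157 + 111·73)/230² = 0.50635
κ = (pₒ − pₑ)/(1 − pₑ) = (0.66087 − 0.50635)/(1 − 0.50635) = 0.3130

0.3130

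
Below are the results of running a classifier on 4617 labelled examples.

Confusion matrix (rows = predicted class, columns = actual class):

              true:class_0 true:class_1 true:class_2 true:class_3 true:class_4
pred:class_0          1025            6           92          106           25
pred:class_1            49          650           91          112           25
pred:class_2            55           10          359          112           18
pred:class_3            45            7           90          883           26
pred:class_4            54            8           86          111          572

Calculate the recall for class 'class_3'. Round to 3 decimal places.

0.667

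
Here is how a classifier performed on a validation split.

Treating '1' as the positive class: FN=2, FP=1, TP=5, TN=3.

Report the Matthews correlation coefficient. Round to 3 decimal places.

0.449

MCC = (TP·TN − FP·FN) / √((TP+FP)(TP+FN)(TN+FP)(TN+FN))
Numerator = 5·3 − 1·2 = 13
Denominator = √(6·7·4·5) = √840 = 28.9828
MCC = 13 / 28.9828 = 0.449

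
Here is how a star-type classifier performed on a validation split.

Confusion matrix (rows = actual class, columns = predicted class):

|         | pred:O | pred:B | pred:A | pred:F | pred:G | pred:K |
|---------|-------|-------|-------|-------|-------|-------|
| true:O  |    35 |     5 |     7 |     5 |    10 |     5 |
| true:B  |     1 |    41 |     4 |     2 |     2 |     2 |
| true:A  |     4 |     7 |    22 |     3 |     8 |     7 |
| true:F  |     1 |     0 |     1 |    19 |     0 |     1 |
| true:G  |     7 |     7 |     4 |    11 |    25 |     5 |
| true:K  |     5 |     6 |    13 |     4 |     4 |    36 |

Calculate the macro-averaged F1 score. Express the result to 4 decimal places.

Per-class F1 score (2·TP/(2·TP+FP+FN)):
  O: TP=35, FP=1+4+1+7+5=18, FN=5+7+5+10+5=32 → 70/120 = 0.58333
  B: TP=41, FP=5+7+0+7+6=25, FN=1+4+2+2+2=11 → 82/118 = 0.69492
  A: TP=22, FP=7+4+1+4+13=29, FN=4+7+3+8+7=29 → 44/102 = 0.43137
  F: TP=19, FP=5+2+3+11+4=25, FN=1+0+1+0+1=3 → 38/66 = 0.57576
  G: TP=25, FP=10+2+8+0+4=24, FN=7+7+4+11+5=34 → 50/108 = 0.46296
  K: TP=36, FP=5+2+7+1+5=20, FN=5+6+13+4+4=32 → 72/124 = 0.58065
Macro-F1 score = mean = (0.58333 + 0.69492 + 0.43137 + 0.57576 + 0.46296 + 0.58065) / 6 = 0.5548

0.5548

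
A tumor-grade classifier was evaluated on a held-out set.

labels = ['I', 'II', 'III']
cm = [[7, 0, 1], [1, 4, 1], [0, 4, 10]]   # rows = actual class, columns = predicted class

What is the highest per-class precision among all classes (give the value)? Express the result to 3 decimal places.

Per-class precision (TP/(TP+FP)):
  I: TP=7, FP=1+0=1 → 7/8 = 0.8750
  II: TP=4, FP=0+4=4 → 4/8 = 0.5000
  III: TP=10, FP=1+1=2 → 10/12 = 0.8333
Highest is class 'I' with precision = 0.875.

0.875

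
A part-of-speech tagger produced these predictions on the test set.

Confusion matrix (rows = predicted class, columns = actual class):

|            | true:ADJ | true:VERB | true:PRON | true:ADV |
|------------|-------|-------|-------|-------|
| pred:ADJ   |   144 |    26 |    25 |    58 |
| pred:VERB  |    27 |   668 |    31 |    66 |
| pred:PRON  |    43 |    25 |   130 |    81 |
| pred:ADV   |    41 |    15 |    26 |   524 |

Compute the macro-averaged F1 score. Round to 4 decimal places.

Per-class F1 score (2·TP/(2·TP+FP+FN)):
  ADJ: TP=144, FP=26+25+58=109, FN=27+43+41=111 → 288/508 = 0.56693
  VERB: TP=668, FP=27+31+66=124, FN=26+25+15=66 → 1336/1526 = 0.87549
  PRON: TP=130, FP=43+25+81=149, FN=25+31+26=82 → 260/491 = 0.52953
  ADV: TP=524, FP=41+15+26=82, FN=58+66+81=205 → 1048/1335 = 0.78502
Macro-F1 score = mean = (0.56693 + 0.87549 + 0.52953 + 0.78502) / 4 = 0.6892

0.6892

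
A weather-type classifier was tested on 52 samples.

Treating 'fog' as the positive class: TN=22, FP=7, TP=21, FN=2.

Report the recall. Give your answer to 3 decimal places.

0.913

Recall = TP/(TP+FN) = 21/(21+2) = 21/23 = 0.913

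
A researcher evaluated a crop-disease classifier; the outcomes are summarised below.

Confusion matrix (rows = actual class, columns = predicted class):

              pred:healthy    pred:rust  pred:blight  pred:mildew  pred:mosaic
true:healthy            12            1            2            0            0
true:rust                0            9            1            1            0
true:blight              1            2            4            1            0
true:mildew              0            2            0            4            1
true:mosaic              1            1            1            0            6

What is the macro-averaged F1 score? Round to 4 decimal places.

Per-class F1 score (2·TP/(2·TP+FP+FN)):
  healthy: TP=12, FP=0+1+0+1=2, FN=1+2+0+0=3 → 24/29 = 0.82759
  rust: TP=9, FP=1+2+2+1=6, FN=0+1+1+0=2 → 18/26 = 0.69231
  blight: TP=4, FP=2+1+0+1=4, FN=1+2+1+0=4 → 8/16 = 0.50000
  mildew: TP=4, FP=0+1+1+0=2, FN=0+2+0+1=3 → 8/13 = 0.61538
  mosaic: TP=6, FP=0+0+0+1=1, FN=1+1+1+0=3 → 12/16 = 0.75000
Macro-F1 score = mean = (0.82759 + 0.69231 + 0.50000 + 0.61538 + 0.75000) / 5 = 0.6771

0.6771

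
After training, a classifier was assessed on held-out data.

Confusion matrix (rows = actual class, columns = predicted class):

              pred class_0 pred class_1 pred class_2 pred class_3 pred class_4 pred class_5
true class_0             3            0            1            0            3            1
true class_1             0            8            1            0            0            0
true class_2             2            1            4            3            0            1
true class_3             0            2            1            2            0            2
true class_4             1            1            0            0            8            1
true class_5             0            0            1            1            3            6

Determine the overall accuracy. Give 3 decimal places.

Accuracy = trace / total = (3+8+4+2+8+6=31) / 57 = 31/57 = 0.544

0.544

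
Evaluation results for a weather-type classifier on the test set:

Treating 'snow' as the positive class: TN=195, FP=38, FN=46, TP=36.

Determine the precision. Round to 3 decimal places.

0.486

Precision = TP/(TP+FP) = 36/(36+38) = 36/74 = 0.486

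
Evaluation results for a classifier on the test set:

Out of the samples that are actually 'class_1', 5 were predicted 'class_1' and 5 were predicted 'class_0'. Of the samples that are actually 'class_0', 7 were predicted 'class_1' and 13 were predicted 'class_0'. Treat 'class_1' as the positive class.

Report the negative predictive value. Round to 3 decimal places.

NPV = TN/(TN+FN) = 13/(13+5) = 0.722

0.722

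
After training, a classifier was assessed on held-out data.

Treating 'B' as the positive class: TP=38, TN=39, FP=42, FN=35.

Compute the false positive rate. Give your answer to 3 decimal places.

FPR = FP/(FP+TN) = 42/(42+39) = 0.519

0.519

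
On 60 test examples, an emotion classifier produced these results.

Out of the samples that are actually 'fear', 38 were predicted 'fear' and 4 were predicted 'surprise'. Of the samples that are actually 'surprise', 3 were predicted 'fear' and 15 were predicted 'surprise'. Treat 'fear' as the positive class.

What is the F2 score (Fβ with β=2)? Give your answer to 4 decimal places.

0.9091

Fβ = (1+β²)·TP / ((1+β²)·TP + β²·FN + FP), with β²=4
= 5·38 / (5·38 + 4·4 + 3) = 0.9091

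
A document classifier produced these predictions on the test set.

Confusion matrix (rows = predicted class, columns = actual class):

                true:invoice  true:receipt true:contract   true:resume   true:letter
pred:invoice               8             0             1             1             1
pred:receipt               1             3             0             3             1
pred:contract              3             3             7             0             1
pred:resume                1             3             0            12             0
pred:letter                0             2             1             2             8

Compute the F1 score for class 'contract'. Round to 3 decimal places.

0.609

F1 score = 2·TP/(2·TP+FP+FN).
contract: TP=7, FP=3+3+0+1=7, FN=1+0+0+1=2 → 14/23 = 0.6087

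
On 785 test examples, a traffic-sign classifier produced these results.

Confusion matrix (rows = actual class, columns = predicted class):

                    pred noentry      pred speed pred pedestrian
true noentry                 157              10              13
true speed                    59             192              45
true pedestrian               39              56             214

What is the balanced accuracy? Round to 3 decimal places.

0.738

Balanced accuracy = mean of per-class recall.
  noentry: recall = 157/180 = 0.8722
  speed: recall = 192/296 = 0.6486
  pedestrian: recall = 214/309 = 0.6926
Mean = (0.8722 + 0.6486 + 0.6926) / 3 = 0.738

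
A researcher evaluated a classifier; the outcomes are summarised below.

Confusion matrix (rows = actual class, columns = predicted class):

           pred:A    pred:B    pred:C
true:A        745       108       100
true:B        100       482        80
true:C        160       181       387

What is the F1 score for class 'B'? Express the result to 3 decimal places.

F1 score = 2·TP/(2·TP+FP+FN).
B: TP=482, FP=108+181=289, FN=100+80=180 → 964/1433 = 0.6727

0.673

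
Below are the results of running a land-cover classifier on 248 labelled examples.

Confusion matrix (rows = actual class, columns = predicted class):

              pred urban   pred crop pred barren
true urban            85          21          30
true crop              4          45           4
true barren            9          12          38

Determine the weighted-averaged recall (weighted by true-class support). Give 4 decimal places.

0.6774

Per-class recall (TP/(TP+FN)):
  urban: TP=85, FN=21+30=51 → 85/136 = 0.62500
  crop: TP=45, FN=4+4=8 → 45/53 = 0.84906
  barren: TP=38, FN=9+12=21 → 38/59 = 0.64407
Weighted-recall = Σ (supportᵢ/N)·recallᵢ with N=248: (136/248)·0.62500 + (53/248)·0.84906 + (59/248)·0.64407 = 0.6774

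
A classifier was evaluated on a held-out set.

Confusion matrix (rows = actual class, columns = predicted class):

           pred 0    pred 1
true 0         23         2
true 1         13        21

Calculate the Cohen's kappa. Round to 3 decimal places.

Observed agreement pₒ = trace/N = 44/59 = 0.7458
Expected agreement pₑ = Σ (rowᵢ·colᵢ)/N² = (25·36 + 34·23)/59² = 0.4832
κ = (pₒ − pₑ)/(1 − pₑ) = (0.7458 − 0.4832)/(1 − 0.4832) = 0.508

0.508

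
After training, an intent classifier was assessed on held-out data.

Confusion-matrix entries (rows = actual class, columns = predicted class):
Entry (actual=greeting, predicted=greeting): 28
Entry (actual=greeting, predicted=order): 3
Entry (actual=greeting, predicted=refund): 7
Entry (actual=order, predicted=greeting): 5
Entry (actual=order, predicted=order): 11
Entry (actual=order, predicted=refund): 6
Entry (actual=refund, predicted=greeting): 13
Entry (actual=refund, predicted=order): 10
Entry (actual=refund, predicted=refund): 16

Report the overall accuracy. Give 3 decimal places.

Accuracy = trace / total = (28+11+16=55) / 99 = 55/99 = 0.556

0.556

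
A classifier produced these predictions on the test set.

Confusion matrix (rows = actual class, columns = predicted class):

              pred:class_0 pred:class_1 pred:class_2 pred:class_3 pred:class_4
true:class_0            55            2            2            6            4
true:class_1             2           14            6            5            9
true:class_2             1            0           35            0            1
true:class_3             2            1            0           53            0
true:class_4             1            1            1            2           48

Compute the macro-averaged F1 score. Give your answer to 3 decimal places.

Per-class F1 score (2·TP/(2·TP+FP+FN)):
  class_0: TP=55, FP=2+1+2+1=6, FN=2+2+6+4=14 → 110/130 = 0.8462
  class_1: TP=14, FP=2+0+1+1=4, FN=2+6+5+9=22 → 28/54 = 0.5185
  class_2: TP=35, FP=2+6+0+1=9, FN=1+0+0+1=2 → 70/81 = 0.8642
  class_3: TP=53, FP=6+5+0+2=13, FN=2+1+0+0=3 → 106/122 = 0.8689
  class_4: TP=48, FP=4+9+1+0=14, FN=1+1+1+2=5 → 96/115 = 0.8348
Macro-F1 score = mean = (0.8462 + 0.5185 + 0.8642 + 0.8689 + 0.8348) / 5 = 0.787

0.787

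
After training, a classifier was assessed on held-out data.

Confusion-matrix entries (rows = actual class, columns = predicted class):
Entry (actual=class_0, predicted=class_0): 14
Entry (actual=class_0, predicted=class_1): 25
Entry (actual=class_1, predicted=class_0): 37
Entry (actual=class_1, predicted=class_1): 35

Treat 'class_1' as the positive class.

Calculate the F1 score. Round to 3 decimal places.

0.530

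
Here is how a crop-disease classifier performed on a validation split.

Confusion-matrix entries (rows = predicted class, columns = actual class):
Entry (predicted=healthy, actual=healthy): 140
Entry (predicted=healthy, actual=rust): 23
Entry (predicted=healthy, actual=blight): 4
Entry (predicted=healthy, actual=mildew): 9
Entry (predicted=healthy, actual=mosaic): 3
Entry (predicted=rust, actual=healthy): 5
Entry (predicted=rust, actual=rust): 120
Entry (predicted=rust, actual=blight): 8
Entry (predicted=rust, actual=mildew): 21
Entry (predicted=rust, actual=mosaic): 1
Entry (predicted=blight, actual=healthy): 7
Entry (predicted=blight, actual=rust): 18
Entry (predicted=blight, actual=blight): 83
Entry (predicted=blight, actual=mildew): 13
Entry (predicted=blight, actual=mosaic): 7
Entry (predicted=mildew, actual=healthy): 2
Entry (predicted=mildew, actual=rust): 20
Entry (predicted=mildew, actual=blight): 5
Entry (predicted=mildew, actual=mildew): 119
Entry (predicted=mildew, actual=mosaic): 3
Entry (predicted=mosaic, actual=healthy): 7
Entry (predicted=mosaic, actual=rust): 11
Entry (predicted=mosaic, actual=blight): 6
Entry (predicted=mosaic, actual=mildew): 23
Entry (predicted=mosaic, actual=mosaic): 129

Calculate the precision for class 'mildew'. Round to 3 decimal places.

0.799

precision = TP/(TP+FP).
mildew: TP=119, FP=2+20+5+3=30 → 119/149 = 0.7987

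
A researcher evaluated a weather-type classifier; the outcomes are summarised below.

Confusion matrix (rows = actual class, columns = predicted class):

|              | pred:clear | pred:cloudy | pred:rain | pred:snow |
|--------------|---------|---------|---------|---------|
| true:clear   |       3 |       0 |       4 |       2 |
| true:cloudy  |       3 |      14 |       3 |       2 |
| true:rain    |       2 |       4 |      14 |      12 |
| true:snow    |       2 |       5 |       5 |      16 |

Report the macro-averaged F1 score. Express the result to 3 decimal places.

Per-class F1 score (2·TP/(2·TP+FP+FN)):
  clear: TP=3, FP=3+2+2=7, FN=0+4+2=6 → 6/19 = 0.3158
  cloudy: TP=14, FP=0+4+5=9, FN=3+3+2=8 → 28/45 = 0.6222
  rain: TP=14, FP=4+3+5=12, FN=2+4+12=18 → 28/58 = 0.4828
  snow: TP=16, FP=2+2+12=16, FN=2+5+5=12 → 32/60 = 0.5333
Macro-F1 score = mean = (0.3158 + 0.6222 + 0.4828 + 0.5333) / 4 = 0.489

0.489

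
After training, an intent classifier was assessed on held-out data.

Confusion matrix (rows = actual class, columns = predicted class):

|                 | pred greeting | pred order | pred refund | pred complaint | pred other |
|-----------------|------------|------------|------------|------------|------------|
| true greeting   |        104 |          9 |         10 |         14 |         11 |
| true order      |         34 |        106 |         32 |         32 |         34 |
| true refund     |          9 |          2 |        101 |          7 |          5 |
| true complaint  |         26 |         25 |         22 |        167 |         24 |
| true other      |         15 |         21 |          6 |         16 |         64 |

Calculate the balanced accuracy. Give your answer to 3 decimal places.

0.624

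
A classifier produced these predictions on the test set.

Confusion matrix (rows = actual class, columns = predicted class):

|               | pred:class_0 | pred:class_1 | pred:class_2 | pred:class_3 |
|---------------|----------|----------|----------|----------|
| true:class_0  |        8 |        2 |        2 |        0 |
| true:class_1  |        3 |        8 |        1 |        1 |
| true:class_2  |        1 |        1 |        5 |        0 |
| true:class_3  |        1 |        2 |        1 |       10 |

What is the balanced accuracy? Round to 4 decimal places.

0.6777

Balanced accuracy = mean of per-class recall.
  class_0: recall = 8/12 = 0.66667
  class_1: recall = 8/13 = 0.61538
  class_2: recall = 5/7 = 0.71429
  class_3: recall = 10/14 = 0.71429
Mean = (0.66667 + 0.61538 + 0.71429 + 0.71429) / 4 = 0.6777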